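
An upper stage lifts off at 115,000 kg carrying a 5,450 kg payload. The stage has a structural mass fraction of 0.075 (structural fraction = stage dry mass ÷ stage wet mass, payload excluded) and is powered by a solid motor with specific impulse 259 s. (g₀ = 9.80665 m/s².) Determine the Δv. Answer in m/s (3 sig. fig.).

Δv ≈ 5410 m/s

Stage wet mass = m₀ − payload = 115,000 − 5,450 = 109,550 kg.
Stage dry mass = ε × stage wet mass = 0.075 × 109,550 = 8,216.25 kg.
Burnout mass m_f = stage dry + payload = 8,216.25 + 5,450 = 13,666.25 kg.
v_e = Isp · g₀ = 259 × 9.80665 = 2539.9 m/s.
Rocket equation: Δv = v_e · ln(115,000/13,666.25) = 2539.9 × ln(8.415) = 2539.9 × 2.1300 ≈ 5410 m/s.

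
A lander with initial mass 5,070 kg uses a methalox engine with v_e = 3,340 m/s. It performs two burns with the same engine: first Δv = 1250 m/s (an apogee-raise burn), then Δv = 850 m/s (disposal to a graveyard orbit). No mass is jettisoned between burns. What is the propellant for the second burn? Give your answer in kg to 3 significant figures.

After the first burn: m = 5070 × exp(−1250/3340.0) = 5070 × 0.68780 = 3,487.15 kg.
After the second burn: m = 3,487.15 × exp(−850/3340.0) = 3,487.15 × 0.77531 = 2,703.62 kg.
Second-burn propellant = 3,487.15 − 2,703.62 = 783.53 kg.

propellant for the second burn ≈ 784 kg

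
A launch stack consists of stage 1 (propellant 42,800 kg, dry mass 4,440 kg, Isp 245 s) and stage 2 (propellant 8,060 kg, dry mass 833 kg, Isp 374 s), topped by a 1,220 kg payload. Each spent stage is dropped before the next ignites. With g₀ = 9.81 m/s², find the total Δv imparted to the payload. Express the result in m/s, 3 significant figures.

Ignition mass of stage 1 = 42,800+4,440 + 8,060+833 + 1,220 = 57,353 kg.
Stage 1: m₀ = 57,353 kg, m_f = 57,353 − 42,800 = 14,553 kg; Δv = 245×9.81×ln(3.941) = 2403.5×1.3714 ≈ 3296 m/s.
Stage 2: m₀ = 10,113 kg, m_f = 10,113 − 8,060 = 2,053 kg; Δv = 374×9.81×ln(4.926) = 3668.9×1.5945 ≈ 5850 m/s.
Total Δv = 3296 + 5850 = 9146 m/s.

Δv ≈ 9150 m/s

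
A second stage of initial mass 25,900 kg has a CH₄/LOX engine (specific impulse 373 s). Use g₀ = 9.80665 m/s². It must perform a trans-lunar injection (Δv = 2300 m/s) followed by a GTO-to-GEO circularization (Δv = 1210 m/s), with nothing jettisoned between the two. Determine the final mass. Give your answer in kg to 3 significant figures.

final mass ≈ 9920 kg

v_e = Isp · g₀ = 373 × 9.80665 = 3657.9 m/s.
After the first burn: m = 25900 × exp(−2300/3657.9) = 25900 × 0.53324 = 13,810.9 kg.
After the second burn: m = 13,810.9 × exp(−1210/3657.9) = 13,810.9 × 0.71835 = 9,921.06 kg.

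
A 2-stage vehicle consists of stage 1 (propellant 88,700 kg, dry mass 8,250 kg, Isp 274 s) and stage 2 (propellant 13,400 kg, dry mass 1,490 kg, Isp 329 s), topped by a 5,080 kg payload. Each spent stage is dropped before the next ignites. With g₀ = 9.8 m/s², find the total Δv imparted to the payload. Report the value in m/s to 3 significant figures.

Δv ≈ 7400 m/s

Ignition mass of stage 1 = 88,700+8,250 + 13,400+1,490 + 5,080 = 116,920 kg.
Stage 1: m₀ = 116,920 kg, m_f = 116,920 − 88,700 = 28,220 kg; Δv = 274×9.8×ln(4.143) = 2685.2×1.4215 ≈ 3817 m/s.
Stage 2: m₀ = 19,970 kg, m_f = 19,970 − 13,400 = 6,570 kg; Δv = 329×9.8×ln(3.04) = 3224.2×1.1117 ≈ 3584 m/s.
Total Δv = 3817 + 3584 = 7401 m/s.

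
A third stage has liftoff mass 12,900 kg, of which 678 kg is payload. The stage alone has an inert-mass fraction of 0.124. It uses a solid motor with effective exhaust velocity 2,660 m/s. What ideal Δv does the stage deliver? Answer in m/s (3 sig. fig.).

Stage wet mass = m₀ − payload = 12,900 − 678 = 12,222 kg.
Stage dry mass = ε × stage wet mass = 0.124 × 12,222 = 1,515.53 kg.
Burnout mass m_f = stage dry + payload = 1,515.53 + 678 = 2,193.53 kg.
Using Δv = v_e ln(m₀/m_f): Δv = v_e · ln(12,900/2,193.53) = 2660.0 × ln(5.881) = 2660.0 × 1.7717 ≈ 4713 m/s.

Δv ≈ 4710 m/s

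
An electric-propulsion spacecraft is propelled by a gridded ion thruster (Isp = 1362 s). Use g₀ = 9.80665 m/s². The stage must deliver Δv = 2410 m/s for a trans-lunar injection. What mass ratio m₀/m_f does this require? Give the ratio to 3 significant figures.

v_e = Isp · g₀ = 1362 × 9.80665 = 13356.7 m/s.
m₀/m_f = exp(Δv / v_e) = exp(2410 / 13356.7) = exp(0.1804) = 1.1977.

mass ratio ≈ 1.20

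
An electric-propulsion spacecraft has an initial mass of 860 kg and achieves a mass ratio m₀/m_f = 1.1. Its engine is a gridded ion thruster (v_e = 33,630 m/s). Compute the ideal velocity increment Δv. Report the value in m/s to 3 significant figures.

Δv ≈ 3210 m/s

Using Δv = v_e ln(m₀/m_f): Δv = v_e · ln(1.1) = 33630.0 × 0.0953 ≈ 3205.3 m/s.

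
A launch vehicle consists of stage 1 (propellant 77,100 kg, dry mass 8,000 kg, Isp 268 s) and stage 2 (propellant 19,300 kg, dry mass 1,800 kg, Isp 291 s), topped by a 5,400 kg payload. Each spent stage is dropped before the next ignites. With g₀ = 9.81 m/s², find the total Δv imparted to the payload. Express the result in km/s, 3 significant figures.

Δv ≈ 6.81 km/s

Ignition mass of stage 1 = 77,100+8,000 + 19,300+1,800 + 5,400 = 111,600 kg.
Stage 1: m₀ = 111,600 kg, m_f = 111,600 − 77,100 = 34,500 kg; Δv = 268×9.81×ln(3.235) = 2629.1×1.1740 ≈ 3086 m/s.
Stage 2: m₀ = 26,500 kg, m_f = 26,500 − 19,300 = 7,200 kg; Δv = 291×9.81×ln(3.681) = 2854.7×1.3031 ≈ 3720 m/s.
Total Δv = 3086 + 3720 = 6806 m/s.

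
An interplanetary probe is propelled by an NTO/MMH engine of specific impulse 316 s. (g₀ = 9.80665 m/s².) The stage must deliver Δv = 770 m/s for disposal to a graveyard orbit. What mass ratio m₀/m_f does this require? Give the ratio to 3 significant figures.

mass ratio ≈ 1.28

v_e = Isp · g₀ = 316 × 9.80665 = 3098.9 m/s.
From the ideal rocket equation, m₀/m_f = exp(Δv / v_e) = exp(770 / 3098.9) = exp(0.2485) = 1.2821.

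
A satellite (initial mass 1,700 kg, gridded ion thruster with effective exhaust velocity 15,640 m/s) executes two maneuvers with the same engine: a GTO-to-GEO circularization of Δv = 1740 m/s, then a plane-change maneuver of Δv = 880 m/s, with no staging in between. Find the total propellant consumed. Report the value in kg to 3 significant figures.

total propellant consumed ≈ 262 kg

After the first burn: m = 1700 × exp(−1740/15640.0) = 1700 × 0.89471 = 1,521.01 kg.
After the second burn: m = 1,521.01 × exp(−880/15640.0) = 1,521.01 × 0.94529 = 1,437.8 kg.
Total propellant = m₀ − m_final = 1700 − 1,437.8 = 262.2 kg.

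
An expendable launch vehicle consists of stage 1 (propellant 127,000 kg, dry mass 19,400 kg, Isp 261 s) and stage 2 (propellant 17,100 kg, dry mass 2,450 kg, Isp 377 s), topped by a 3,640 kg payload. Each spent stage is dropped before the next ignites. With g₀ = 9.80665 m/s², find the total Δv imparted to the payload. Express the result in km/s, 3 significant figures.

Δv ≈ 8.48 km/s

Ignition mass of stage 1 = 127,000+19,400 + 17,100+2,450 + 3,640 = 169,590 kg.
Stage 1: m₀ = 169,590 kg, m_f = 169,590 − 127,000 = 42,590 kg; Δv = 261×9.80665×ln(3.982) = 2559.5×1.3818 ≈ 3537 m/s.
Stage 2: m₀ = 23,190 kg, m_f = 23,190 − 17,100 = 6,090 kg; Δv = 377×9.80665×ln(3.808) = 3697.1×1.3371 ≈ 4943 m/s.
Total Δv = 3537 + 4943 = 8480 m/s.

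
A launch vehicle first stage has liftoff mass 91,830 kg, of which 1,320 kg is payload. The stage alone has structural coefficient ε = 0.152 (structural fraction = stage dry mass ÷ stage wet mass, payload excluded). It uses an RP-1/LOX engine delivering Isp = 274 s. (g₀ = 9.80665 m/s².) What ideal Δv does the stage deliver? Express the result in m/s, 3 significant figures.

Stage wet mass = m₀ − payload = 91,830 − 1,320 = 90,510 kg.
Stage dry mass = ε × stage wet mass = 0.152 × 90,510 = 13,757.5 kg.
Burnout mass m_f = stage dry + payload = 13,757.5 + 1,320 = 15,077.5 kg.
v_e = Isp · g₀ = 274 × 9.80665 = 2687.0 m/s.
Rocket equation: Δv = v_e · ln(91,830/15,077.5) = 2687.0 × ln(6.091) = 2687.0 × 1.8067 ≈ 4855 m/s.

Δv ≈ 4850 m/s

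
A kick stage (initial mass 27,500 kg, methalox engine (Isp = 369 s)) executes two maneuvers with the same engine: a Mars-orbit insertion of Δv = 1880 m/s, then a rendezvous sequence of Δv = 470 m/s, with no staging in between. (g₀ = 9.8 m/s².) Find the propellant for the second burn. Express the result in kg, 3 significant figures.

v_e = Isp · g₀ = 369 × 9.8 = 3616.2 m/s.
After the first burn: m = 27500 × exp(−1880/3616.2) = 27500 × 0.59459 = 16,351.2 kg.
After the second burn: m = 16,351.2 × exp(−470/3616.2) = 16,351.2 × 0.87812 = 14,358.3 kg.
Second-burn propellant = 16,351.2 − 14,358.3 = 1,992.9 kg.

propellant for the second burn ≈ 1990 kg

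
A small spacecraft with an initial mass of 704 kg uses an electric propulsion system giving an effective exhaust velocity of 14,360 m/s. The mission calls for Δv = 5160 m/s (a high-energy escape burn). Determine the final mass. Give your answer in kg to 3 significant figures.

Using Δv = v_e ln(m₀/m_f): m₀/m_f = exp(Δv / v_e) = exp(5160 / 14360.0) = exp(0.3593) = 1.4324.
m_f = m₀ / 1.4324 = 704 / 1.4324 = 491.483 kg.

final mass ≈ 491 kg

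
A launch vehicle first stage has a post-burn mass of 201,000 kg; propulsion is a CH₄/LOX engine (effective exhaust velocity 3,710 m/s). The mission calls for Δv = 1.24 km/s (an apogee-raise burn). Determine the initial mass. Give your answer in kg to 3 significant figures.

initial mass ≈ 281000 kg

m₀/m_f = exp(Δv / v_e) = exp(1240 / 3710.0) = exp(0.3342) = 1.3969.
m₀ = m_f × 1.3969 = 201,000 × 1.3969 = 280,777 kg.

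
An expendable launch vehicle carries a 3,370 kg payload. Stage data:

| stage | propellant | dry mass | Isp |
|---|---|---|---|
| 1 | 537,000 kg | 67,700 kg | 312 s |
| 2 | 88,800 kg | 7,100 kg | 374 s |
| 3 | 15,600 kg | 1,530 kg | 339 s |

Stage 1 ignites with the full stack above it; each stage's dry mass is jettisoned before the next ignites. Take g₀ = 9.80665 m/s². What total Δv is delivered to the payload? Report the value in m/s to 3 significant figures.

Δv ≈ 14200 m/s

Ignition mass of stage 1 = 537,000+67,700 + 88,800+7,100 + 15,600+1,530 + 3,370 = 721,100 kg.
Stage 1: m₀ = 721,100 kg, m_f = 721,100 − 537,000 = 184,100 kg; Δv = 312×9.80665×ln(3.917) = 3059.7×1.3653 ≈ 4177 m/s.
Stage 2: m₀ = 116,400 kg, m_f = 116,400 − 88,800 = 27,600 kg; Δv = 374×9.80665×ln(4.217) = 3667.7×1.4392 ≈ 5279 m/s.
Stage 3: m₀ = 20,500 kg, m_f = 20,500 − 15,600 = 4,900 kg; Δv = 339×9.80665×ln(4.184) = 3324.5×1.4312 ≈ 4758 m/s.
Total Δv = 4177 + 5279 + 4758 = 14214 m/s.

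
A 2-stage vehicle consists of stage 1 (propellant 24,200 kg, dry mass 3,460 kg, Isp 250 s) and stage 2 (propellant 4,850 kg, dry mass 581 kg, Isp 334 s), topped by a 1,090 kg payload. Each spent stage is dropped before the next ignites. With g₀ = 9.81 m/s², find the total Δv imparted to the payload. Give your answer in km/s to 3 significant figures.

Ignition mass of stage 1 = 24,200+3,460 + 4,850+581 + 1,090 = 34,181 kg.
Stage 1: m₀ = 34,181 kg, m_f = 34,181 − 24,200 = 9,981 kg; Δv = 250×9.81×ln(3.425) = 2452.5×1.2310 ≈ 3019 m/s.
Stage 2: m₀ = 6,521 kg, m_f = 6,521 − 4,850 = 1,671 kg; Δv = 334×9.81×ln(3.902) = 3276.5×1.3616 ≈ 4461 m/s.
Total Δv = 3019 + 4461 = 7480 m/s.

Δv ≈ 7.48 km/s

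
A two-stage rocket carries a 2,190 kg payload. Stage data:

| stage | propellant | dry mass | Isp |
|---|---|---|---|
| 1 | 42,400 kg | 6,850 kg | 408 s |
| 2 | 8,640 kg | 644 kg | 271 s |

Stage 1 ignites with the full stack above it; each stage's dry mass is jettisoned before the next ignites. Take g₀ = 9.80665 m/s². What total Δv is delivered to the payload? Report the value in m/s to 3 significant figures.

Ignition mass of stage 1 = 42,400+6,850 + 8,640+644 + 2,190 = 60,724 kg.
Stage 1: m₀ = 60,724 kg, m_f = 60,724 − 42,400 = 18,324 kg; Δv = 408×9.80665×ln(3.314) = 4001.1×1.1981 ≈ 4794 m/s.
Stage 2: m₀ = 11,474 kg, m_f = 11,474 − 8,640 = 2,834 kg; Δv = 271×9.80665×ln(4.049) = 2657.6×1.3984 ≈ 3716 m/s.
Total Δv = 4794 + 3716 = 8510 m/s.

Δv ≈ 8510 m/s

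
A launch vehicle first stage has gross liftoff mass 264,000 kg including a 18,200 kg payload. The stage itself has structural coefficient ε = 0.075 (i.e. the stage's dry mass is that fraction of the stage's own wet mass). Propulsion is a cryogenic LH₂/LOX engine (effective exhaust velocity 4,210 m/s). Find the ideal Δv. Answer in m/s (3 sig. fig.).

Stage wet mass = m₀ − payload = 264,000 − 18,200 = 245,800 kg.
Stage dry mass = ε × stage wet mass = 0.075 × 245,800 = 18,435 kg.
Burnout mass m_f = stage dry + payload = 18,435 + 18,200 = 36,635 kg.
Δv = v_e · ln(264,000/36,635) = 4210.0 × ln(7.206) = 4210.0 × 1.9749 ≈ 8315 m/s.

Δv ≈ 8310 m/s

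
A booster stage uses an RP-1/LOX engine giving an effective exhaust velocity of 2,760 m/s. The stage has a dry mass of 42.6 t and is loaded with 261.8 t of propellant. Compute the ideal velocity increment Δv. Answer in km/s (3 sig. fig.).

m₀ = m_dry + m_prop = 42.6 + 261.8 = 304.4 t.
Rocket equation: Δv = v_e · ln(m₀/m_f) = 2760.0 × ln(7.146) = 2760.0 × 1.9665 ≈ 5427.5 m/s.

Δv ≈ 5.43 km/s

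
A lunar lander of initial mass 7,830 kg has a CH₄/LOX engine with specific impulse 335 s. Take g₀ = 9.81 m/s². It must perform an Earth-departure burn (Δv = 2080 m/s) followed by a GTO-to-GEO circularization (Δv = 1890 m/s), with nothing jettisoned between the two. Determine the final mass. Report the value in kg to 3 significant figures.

v_e = Isp · g₀ = 335 × 9.81 = 3286.4 m/s.
After the first burn: m = 7830 × exp(−2080/3286.4) = 7830 × 0.53104 = 4,158.04 kg.
After the second burn: m = 4,158.04 × exp(−1890/3286.4) = 4,158.04 × 0.56265 = 2,339.52 kg.

final mass ≈ 2340 kg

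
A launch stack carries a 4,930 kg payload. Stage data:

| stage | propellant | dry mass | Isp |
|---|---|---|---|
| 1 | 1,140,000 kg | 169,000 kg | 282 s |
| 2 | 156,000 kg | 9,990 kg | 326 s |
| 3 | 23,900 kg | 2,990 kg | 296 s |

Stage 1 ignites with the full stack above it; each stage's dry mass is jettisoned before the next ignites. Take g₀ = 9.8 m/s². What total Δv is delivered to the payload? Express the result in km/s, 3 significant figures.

Ignition mass of stage 1 = 1,140,000+169,000 + 156,000+9,990 + 23,900+2,990 + 4,930 = 1,506,810 kg.
Stage 1: m₀ = 1,506,810 kg, m_f = 1,506,810 − 1,140,000 = 366,810 kg; Δv = 282×9.8×ln(4.108) = 2763.6×1.4129 ≈ 3905 m/s.
Stage 2: m₀ = 197,810 kg, m_f = 197,810 − 156,000 = 41,810 kg; Δv = 326×9.8×ln(4.731) = 3194.8×1.5542 ≈ 4965 m/s.
Stage 3: m₀ = 31,820 kg, m_f = 31,820 − 23,900 = 7,920 kg; Δv = 296×9.8×ln(4.018) = 2900.8×1.3907 ≈ 4034 m/s.
Total Δv = 3905 + 4965 + 4034 = 12904 m/s.

Δv ≈ 12.9 km/s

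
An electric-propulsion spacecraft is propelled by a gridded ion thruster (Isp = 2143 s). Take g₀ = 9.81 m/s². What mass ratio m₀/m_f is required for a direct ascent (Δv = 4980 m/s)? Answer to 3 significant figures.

mass ratio ≈ 1.27

v_e = Isp · g₀ = 2143 × 9.81 = 21022.8 m/s.
m₀/m_f = exp(Δv / v_e) = exp(4980 / 21022.8) = exp(0.2369) = 1.2673.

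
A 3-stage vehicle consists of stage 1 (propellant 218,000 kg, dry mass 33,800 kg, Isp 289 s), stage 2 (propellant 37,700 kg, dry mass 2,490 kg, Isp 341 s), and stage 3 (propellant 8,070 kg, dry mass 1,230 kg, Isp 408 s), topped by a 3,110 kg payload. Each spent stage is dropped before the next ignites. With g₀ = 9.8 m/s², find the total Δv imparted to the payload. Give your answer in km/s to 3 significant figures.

Ignition mass of stage 1 = 218,000+33,800 + 37,700+2,490 + 8,070+1,230 + 3,110 = 304,400 kg.
Stage 1: m₀ = 304,400 kg, m_f = 304,400 − 218,000 = 86,400 kg; Δv = 289×9.8×ln(3.523) = 2832.2×1.2594 ≈ 3567 m/s.
Stage 2: m₀ = 52,600 kg, m_f = 52,600 − 37,700 = 14,900 kg; Δv = 341×9.8×ln(3.53) = 3341.8×1.2614 ≈ 4215 m/s.
Stage 3: m₀ = 12,410 kg, m_f = 12,410 − 8,070 = 4,340 kg; Δv = 408×9.8×ln(2.859) = 3998.4×1.0506 ≈ 4201 m/s.
Total Δv = 3567 + 4215 + 4201 = 11983 m/s.

Δv ≈ 12.0 km/s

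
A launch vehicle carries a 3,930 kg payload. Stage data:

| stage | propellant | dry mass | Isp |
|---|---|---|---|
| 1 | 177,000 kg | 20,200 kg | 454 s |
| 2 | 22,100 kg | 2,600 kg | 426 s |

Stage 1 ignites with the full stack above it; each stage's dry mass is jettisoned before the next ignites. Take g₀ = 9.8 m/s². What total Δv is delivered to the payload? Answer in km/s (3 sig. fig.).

Δv ≈ 13.0 km/s

Ignition mass of stage 1 = 177,000+20,200 + 22,100+2,600 + 3,930 = 225,830 kg.
Stage 1: m₀ = 225,830 kg, m_f = 225,830 − 177,000 = 48,830 kg; Δv = 454×9.8×ln(4.625) = 4449.2×1.5314 ≈ 6814 m/s.
Stage 2: m₀ = 28,630 kg, m_f = 28,630 − 22,100 = 6,530 kg; Δv = 426×9.8×ln(4.384) = 4174.8×1.4780 ≈ 6171 m/s.
Total Δv = 6814 + 6171 = 12985 m/s.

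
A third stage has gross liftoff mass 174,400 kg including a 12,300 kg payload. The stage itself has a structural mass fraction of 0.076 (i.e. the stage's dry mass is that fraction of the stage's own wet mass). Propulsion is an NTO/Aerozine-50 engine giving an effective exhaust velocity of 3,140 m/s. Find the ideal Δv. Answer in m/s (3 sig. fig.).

Δv ≈ 6150 m/s

Stage wet mass = m₀ − payload = 174,400 − 12,300 = 162,100 kg.
Stage dry mass = ε × stage wet mass = 0.076 × 162,100 = 12,319.6 kg.
Burnout mass m_f = stage dry + payload = 12,319.6 + 12,300 = 24,619.6 kg.
Δv = v_e · ln(174,400/24,619.6) = 3140.0 × ln(7.084) = 3140.0 × 1.9578 ≈ 6148 m/s.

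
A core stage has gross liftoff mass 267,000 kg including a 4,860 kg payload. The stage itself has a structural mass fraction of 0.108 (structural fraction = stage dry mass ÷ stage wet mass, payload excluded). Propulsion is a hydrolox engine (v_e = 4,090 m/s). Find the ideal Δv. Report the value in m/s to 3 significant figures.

Δv ≈ 8530 m/s

Stage wet mass = m₀ − payload = 267,000 − 4,860 = 262,140 kg.
Stage dry mass = ε × stage wet mass = 0.108 × 262,140 = 28,311.1 kg.
Burnout mass m_f = stage dry + payload = 28,311.1 + 4,860 = 33,171.1 kg.
By the Tsiolkovsky rocket equation, Δv = v_e · ln(267,000/33,171.1) = 4090.0 × ln(8.049) = 4090.0 × 2.0856 ≈ 8530 m/s.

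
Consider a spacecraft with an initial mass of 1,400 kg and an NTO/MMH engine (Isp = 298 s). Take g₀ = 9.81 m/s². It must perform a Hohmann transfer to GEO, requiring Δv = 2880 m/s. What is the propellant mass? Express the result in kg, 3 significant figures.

v_e = Isp · g₀ = 298 × 9.81 = 2923.4 m/s.
m₀/m_f = exp(Δv / v_e) = exp(2880 / 2923.4) = exp(0.9852) = 2.6782.
m_f = 1,400 / 2.6782 = 522.739 kg, so propellant = m₀ − m_f = 1,400 − 522.739 = 877.261 kg.

propellant mass ≈ 877 kg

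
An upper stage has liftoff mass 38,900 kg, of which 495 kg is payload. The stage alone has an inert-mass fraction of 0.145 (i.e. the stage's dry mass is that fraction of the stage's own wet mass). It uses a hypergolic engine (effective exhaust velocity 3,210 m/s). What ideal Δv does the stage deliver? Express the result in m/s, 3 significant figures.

Stage wet mass = m₀ − payload = 38,900 − 495 = 38,405 kg.
Stage dry mass = ε × stage wet mass = 0.145 × 38,405 = 5,568.73 kg.
Burnout mass m_f = stage dry + payload = 5,568.73 + 495 = 6,063.73 kg.
From the ideal rocket equation, Δv = v_e · ln(38,900/6,063.73) = 3210.0 × ln(6.415) = 3210.0 × 1.8587 ≈ 5966 m/s.

Δv ≈ 5970 m/s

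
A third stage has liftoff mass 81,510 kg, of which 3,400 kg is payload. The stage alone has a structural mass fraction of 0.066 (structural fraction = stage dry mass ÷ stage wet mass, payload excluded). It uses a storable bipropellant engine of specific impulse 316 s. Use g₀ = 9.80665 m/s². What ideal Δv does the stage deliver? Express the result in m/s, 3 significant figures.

Δv ≈ 6990 m/s

Stage wet mass = m₀ − payload = 81,510 − 3,400 = 78,110 kg.
Stage dry mass = ε × stage wet mass = 0.066 × 78,110 = 5,155.26 kg.
Burnout mass m_f = stage dry + payload = 5,155.26 + 3,400 = 8,555.26 kg.
v_e = Isp · g₀ = 316 × 9.80665 = 3098.9 m/s.
Δv = v_e · ln(81,510/8,555.26) = 3098.9 × ln(9.527) = 3098.9 × 2.2542 ≈ 6985 m/s.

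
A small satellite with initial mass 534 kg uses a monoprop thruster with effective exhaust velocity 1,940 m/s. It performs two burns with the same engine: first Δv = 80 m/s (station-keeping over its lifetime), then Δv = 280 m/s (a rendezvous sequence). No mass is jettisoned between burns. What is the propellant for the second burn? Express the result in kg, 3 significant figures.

After the first burn: m = 534 × exp(−80/1940.0) = 534 × 0.95960 = 512.426 kg.
After the second burn: m = 512.426 × exp(−280/1940.0) = 512.426 × 0.86560 = 443.556 kg.
Second-burn propellant = 512.426 − 443.556 = 68.87 kg.

propellant for the second burn ≈ 68.9 kg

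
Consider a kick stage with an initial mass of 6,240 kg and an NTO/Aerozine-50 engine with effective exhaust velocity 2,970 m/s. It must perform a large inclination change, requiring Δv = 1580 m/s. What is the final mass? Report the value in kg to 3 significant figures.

Using Δv = v_e ln(m₀/m_f): m₀/m_f = exp(Δv / v_e) = exp(1580 / 2970.0) = exp(0.5320) = 1.7023.
m_f = m₀ / 1.7023 = 6,240 / 1.7023 = 3,665.63 kg.

final mass ≈ 3670 kg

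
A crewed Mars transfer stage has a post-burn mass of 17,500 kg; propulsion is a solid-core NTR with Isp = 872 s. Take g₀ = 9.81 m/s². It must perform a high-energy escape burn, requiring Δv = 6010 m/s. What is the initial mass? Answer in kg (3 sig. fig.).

initial mass ≈ 35300 kg

v_e = Isp · g₀ = 872 × 9.81 = 8554.3 m/s.
m₀/m_f = exp(Δv / v_e) = exp(6010 / 8554.3) = exp(0.7026) = 2.0189.
m₀ = m_f × 2.0189 = 17,500 × 2.0189 = 35,330.8 kg.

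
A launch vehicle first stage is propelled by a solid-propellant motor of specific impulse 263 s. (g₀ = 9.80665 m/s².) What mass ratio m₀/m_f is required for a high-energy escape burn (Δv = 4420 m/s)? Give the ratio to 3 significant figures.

v_e = Isp · g₀ = 263 × 9.80665 = 2579.1 m/s.
By the Tsiolkovsky rocket equation, m₀/m_f = exp(Δv / v_e) = exp(4420 / 2579.1) = exp(1.7137) = 5.5497.

mass ratio ≈ 5.55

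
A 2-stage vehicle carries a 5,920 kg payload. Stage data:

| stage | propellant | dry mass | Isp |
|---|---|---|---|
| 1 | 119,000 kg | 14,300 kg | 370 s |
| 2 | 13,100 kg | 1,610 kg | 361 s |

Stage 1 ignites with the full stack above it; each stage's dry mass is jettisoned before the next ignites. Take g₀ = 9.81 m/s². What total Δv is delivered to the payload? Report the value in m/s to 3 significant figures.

Ignition mass of stage 1 = 119,000+14,300 + 13,100+1,610 + 5,920 = 153,930 kg.
Stage 1: m₀ = 153,930 kg, m_f = 153,930 − 119,000 = 34,930 kg; Δv = 370×9.81×ln(4.407) = 3629.7×1.4832 ≈ 5383 m/s.
Stage 2: m₀ = 20,630 kg, m_f = 20,630 − 13,100 = 7,530 kg; Δv = 361×9.81×ln(2.74) = 3541.4×1.0079 ≈ 3569 m/s.
Total Δv = 5383 + 3569 = 8952 m/s.

Δv ≈ 8950 m/s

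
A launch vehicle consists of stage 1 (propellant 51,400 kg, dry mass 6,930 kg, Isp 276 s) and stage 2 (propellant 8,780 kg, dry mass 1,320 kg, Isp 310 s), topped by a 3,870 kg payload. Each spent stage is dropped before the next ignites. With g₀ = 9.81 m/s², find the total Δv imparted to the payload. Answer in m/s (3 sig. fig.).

Ignition mass of stage 1 = 51,400+6,930 + 8,780+1,320 + 3,870 = 72,300 kg.
Stage 1: m₀ = 72,300 kg, m_f = 72,300 − 51,400 = 20,900 kg; Δv = 276×9.81×ln(3.459) = 2707.6×1.2411 ≈ 3360 m/s.
Stage 2: m₀ = 13,970 kg, m_f = 13,970 − 8,780 = 5,190 kg; Δv = 310×9.81×ln(2.692) = 3041.1×0.9902 ≈ 3011 m/s.
Total Δv = 3360 + 3011 = 6371 m/s.

Δv ≈ 6370 m/s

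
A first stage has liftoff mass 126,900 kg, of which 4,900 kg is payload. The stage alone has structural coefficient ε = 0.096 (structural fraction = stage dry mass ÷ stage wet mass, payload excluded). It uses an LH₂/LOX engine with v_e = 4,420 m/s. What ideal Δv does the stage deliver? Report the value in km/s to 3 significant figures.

Stage wet mass = m₀ − payload = 126,900 − 4,900 = 122,000 kg.
Stage dry mass = ε × stage wet mass = 0.096 × 122,000 = 11,712 kg.
Burnout mass m_f = stage dry + payload = 11,712 + 4,900 = 16,612 kg.
Rocket equation: Δv = v_e · ln(126,900/16,612) = 4420.0 × ln(7.639) = 4420.0 × 2.0333 ≈ 8987 m/s.

Δv ≈ 8.99 km/s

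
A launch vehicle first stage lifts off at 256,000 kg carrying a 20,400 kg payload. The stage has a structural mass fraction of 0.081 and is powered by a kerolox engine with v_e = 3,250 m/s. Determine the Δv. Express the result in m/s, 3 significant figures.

Δv ≈ 6080 m/s

Stage wet mass = m₀ − payload = 256,000 − 20,400 = 235,600 kg.
Stage dry mass = ε × stage wet mass = 0.081 × 235,600 = 19,083.6 kg.
Burnout mass m_f = stage dry + payload = 19,083.6 + 20,400 = 39,483.6 kg.
Using Δv = v_e ln(m₀/m_f): Δv = v_e · ln(256,000/39,483.6) = 3250.0 × ln(6.484) = 3250.0 × 1.8693 ≈ 6075 m/s.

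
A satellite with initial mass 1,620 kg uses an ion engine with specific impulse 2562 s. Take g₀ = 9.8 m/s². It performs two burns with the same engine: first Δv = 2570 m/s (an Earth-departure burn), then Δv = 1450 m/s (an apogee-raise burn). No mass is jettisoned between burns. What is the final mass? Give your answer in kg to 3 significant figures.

v_e = Isp · g₀ = 2562 × 9.8 = 25107.6 m/s.
After the first burn: m = 1620 × exp(−2570/25107.6) = 1620 × 0.90271 = 1,462.39 kg.
After the second burn: m = 1,462.39 × exp(−1450/25107.6) = 1,462.39 × 0.94388 = 1,380.32 kg.

final mass ≈ 1380 kg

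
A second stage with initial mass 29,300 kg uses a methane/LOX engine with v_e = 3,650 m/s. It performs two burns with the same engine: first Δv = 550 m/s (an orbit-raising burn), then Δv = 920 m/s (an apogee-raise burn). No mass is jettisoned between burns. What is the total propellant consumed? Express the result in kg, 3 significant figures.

total propellant consumed ≈ 9710 kg

After the first burn: m = 29300 × exp(−550/3650.0) = 29300 × 0.86012 = 25,201.5 kg.
After the second burn: m = 25,201.5 × exp(−920/3650.0) = 25,201.5 × 0.77720 = 19,586.6 kg.
Total propellant = m₀ − m_final = 29300 − 19,586.6 = 9,713.4 kg.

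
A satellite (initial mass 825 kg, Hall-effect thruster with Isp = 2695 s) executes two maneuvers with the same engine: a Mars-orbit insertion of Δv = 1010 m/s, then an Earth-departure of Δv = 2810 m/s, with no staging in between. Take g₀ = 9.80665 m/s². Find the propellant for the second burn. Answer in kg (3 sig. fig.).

propellant for the second burn ≈ 80.1 kg

v_e = Isp · g₀ = 2695 × 9.80665 = 26428.9 m/s.
After the first burn: m = 825 × exp(−1010/26428.9) = 825 × 0.96251 = 794.071 kg.
After the second burn: m = 794.071 × exp(−2810/26428.9) = 794.071 × 0.89913 = 713.973 kg.
Second-burn propellant = 794.071 − 713.973 = 80.098 kg.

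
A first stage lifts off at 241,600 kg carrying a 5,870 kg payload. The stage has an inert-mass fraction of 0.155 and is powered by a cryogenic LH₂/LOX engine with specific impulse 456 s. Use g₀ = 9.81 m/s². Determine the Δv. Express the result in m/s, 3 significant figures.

Stage wet mass = m₀ − payload = 241,600 − 5,870 = 235,730 kg.
Stage dry mass = ε × stage wet mass = 0.155 × 235,730 = 36,538.2 kg.
Burnout mass m_f = stage dry + payload = 36,538.2 + 5,870 = 42,408.2 kg.
v_e = Isp · g₀ = 456 × 9.81 = 4473.4 m/s.
Rocket equation: Δv = v_e · ln(241,600/42,408.2) = 4473.4 × ln(5.697) = 4473.4 × 1.7399 ≈ 7783 m/s.

Δv ≈ 7780 m/s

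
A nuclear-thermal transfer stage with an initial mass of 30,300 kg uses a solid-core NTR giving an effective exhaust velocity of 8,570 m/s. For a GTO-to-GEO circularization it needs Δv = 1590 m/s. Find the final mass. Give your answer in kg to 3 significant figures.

By the Tsiolkovsky rocket equation, m₀/m_f = exp(Δv / v_e) = exp(1590 / 8570.0) = exp(0.1855) = 1.2039.
m_f = m₀ / 1.2039 = 30,300 / 1.2039 = 25,168.2 kg.

final mass ≈ 25200 kg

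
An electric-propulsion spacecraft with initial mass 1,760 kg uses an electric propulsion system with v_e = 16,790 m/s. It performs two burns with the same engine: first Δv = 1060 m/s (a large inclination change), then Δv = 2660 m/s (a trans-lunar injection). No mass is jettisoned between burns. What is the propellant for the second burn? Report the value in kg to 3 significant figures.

propellant for the second burn ≈ 242 kg

After the first burn: m = 1760 × exp(−1060/16790.0) = 1760 × 0.93882 = 1,652.32 kg.
After the second burn: m = 1,652.32 × exp(−2660/16790.0) = 1,652.32 × 0.85348 = 1,410.22 kg.
Second-burn propellant = 1,652.32 − 1,410.22 = 242.1 kg.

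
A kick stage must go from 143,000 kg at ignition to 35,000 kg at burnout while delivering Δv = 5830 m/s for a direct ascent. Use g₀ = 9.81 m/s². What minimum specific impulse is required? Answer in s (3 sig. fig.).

ln(m₀/m_f) = ln(143000/35000) = ln(4.086) = 1.4075.
v_e = Δv / ln(m₀/m_f) = 5830 / 1.4075 = 4142.1 m/s.
Isp = v_e / g₀ = 4142.1 / 9.81 = 422.2 s.

Isp ≈ 422 s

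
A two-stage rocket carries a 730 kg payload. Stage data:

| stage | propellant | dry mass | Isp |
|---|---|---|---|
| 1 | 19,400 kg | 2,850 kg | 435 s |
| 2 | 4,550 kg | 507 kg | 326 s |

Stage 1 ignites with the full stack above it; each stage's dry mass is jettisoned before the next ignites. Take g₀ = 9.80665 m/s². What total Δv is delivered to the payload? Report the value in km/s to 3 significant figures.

Ignition mass of stage 1 = 19,400+2,850 + 4,550+507 + 730 = 28,037 kg.
Stage 1: m₀ = 28,037 kg, m_f = 28,037 − 19,400 = 8,637 kg; Δv = 435×9.80665×ln(3.246) = 4265.9×1.1775 ≈ 5023 m/s.
Stage 2: m₀ = 5,787 kg, m_f = 5,787 − 4,550 = 1,237 kg; Δv = 326×9.80665×ln(4.678) = 3197.0×1.5429 ≈ 4933 m/s.
Total Δv = 5023 + 4933 = 9956 m/s.

Δv ≈ 9.96 km/s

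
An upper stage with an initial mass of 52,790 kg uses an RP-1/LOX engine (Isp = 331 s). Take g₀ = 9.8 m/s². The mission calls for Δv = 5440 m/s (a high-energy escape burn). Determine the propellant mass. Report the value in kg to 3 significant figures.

v_e = Isp · g₀ = 331 × 9.8 = 3243.8 m/s.
By the Tsiolkovsky rocket equation, m₀/m_f = exp(Δv / v_e) = exp(5440 / 3243.8) = exp(1.6770) = 5.3497.
m_f = 52,790 / 5.3497 = 9,867.84 kg, so propellant = m₀ − m_f = 52,790 − 9,867.84 = 42,922.16 kg.

propellant mass ≈ 42900 kg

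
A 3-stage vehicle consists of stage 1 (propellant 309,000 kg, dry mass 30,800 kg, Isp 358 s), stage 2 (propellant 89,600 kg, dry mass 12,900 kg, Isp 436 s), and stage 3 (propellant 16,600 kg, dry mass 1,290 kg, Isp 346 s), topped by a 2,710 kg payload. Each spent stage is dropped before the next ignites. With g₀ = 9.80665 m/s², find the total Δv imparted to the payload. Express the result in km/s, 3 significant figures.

Ignition mass of stage 1 = 309,000+30,800 + 89,600+12,900 + 16,600+1,290 + 2,710 = 462,900 kg.
Stage 1: m₀ = 462,900 kg, m_f = 462,900 − 309,000 = 153,900 kg; Δv = 358×9.80665×ln(3.008) = 3510.8×1.1012 ≈ 3866 m/s.
Stage 2: m₀ = 123,100 kg, m_f = 123,100 − 89,600 = 33,500 kg; Δv = 436×9.80665×ln(3.675) = 4275.7×1.3015 ≈ 5565 m/s.
Stage 3: m₀ = 20,600 kg, m_f = 20,600 − 16,600 = 4,000 kg; Δv = 346×9.80665×ln(5.15) = 3393.1×1.6390 ≈ 5561 m/s.
Total Δv = 3866 + 5565 + 5561 = 14992 m/s.

Δv ≈ 15.0 km/s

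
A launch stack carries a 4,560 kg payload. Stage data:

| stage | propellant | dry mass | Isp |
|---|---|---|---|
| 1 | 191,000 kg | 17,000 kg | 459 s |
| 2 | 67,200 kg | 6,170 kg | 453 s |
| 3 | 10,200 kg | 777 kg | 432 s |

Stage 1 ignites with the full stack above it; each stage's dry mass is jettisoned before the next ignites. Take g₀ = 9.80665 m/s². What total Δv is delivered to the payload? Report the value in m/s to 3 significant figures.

Ignition mass of stage 1 = 191,000+17,000 + 67,200+6,170 + 10,200+777 + 4,560 = 296,907 kg.
Stage 1: m₀ = 296,907 kg, m_f = 296,907 − 191,000 = 105,907 kg; Δv = 459×9.80665×ln(2.803) = 4501.3×1.0309 ≈ 4640 m/s.
Stage 2: m₀ = 88,907 kg, m_f = 88,907 − 67,200 = 21,707 kg; Δv = 453×9.80665×ln(4.096) = 4442.4×1.4100 ≈ 6264 m/s.
Stage 3: m₀ = 15,537 kg, m_f = 15,537 − 10,200 = 5,337 kg; Δv = 432×9.80665×ln(2.911) = 4236.5×1.0686 ≈ 4527 m/s.
Total Δv = 4640 + 6264 + 4527 = 15431 m/s.

Δv ≈ 15400 m/s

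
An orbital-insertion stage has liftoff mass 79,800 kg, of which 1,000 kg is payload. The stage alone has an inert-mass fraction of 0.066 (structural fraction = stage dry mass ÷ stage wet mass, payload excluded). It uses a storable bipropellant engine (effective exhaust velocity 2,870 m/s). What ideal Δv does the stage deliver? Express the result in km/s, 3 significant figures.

Δv ≈ 7.33 km/s

Stage wet mass = m₀ − payload = 79,800 − 1,000 = 78,800 kg.
Stage dry mass = ε × stage wet mass = 0.066 × 78,800 = 5,200.8 kg.
Burnout mass m_f = stage dry + payload = 5,200.8 + 1,000 = 6,200.8 kg.
Rocket equation: Δv = v_e · ln(79,800/6,200.8) = 2870.0 × ln(12.87) = 2870.0 × 2.5548 ≈ 7332 m/s.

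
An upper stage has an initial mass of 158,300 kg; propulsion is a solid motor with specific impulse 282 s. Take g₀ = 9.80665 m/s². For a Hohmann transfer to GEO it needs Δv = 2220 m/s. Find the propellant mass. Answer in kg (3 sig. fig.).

v_e = Isp · g₀ = 282 × 9.80665 = 2765.5 m/s.
By the Tsiolkovsky rocket equation, m₀/m_f = exp(Δv / v_e) = exp(2220 / 2765.5) = exp(0.8028) = 2.2317.
m_f = 158,300 / 2.2317 = 70,932.5 kg, so propellant = m₀ − m_f = 158,300 − 70,932.5 = 87,367.5 kg.

propellant mass ≈ 87400 kg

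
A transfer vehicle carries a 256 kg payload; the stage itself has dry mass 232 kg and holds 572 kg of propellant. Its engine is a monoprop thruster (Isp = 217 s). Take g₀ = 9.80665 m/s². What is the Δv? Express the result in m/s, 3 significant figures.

v_e = Isp · g₀ = 217 × 9.80665 = 2128.0 m/s.
m₀ = payload + dry + propellant = 256 + 232 + 572 = 1,060 kg.
m_f = payload + dry = 256 + 232 = 488 kg.
Δv = v_e · ln(m₀/m_f) = 2128.0 × ln(2.172) = 2128.0 × 0.7757 ≈ 1650.7 m/s.

Δv ≈ 1650 m/s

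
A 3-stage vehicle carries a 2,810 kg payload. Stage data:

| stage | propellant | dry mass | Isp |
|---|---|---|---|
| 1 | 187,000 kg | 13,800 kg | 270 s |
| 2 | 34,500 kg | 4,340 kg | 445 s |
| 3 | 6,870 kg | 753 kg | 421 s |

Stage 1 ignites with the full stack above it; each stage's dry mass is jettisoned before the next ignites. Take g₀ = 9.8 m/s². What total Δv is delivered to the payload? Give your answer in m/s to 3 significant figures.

Ignition mass of stage 1 = 187,000+13,800 + 34,500+4,340 + 6,870+753 + 2,810 = 250,073 kg.
Stage 1: m₀ = 250,073 kg, m_f = 250,073 − 187,000 = 63,073 kg; Δv = 270×9.8×ln(3.965) = 2646.0×1.3775 ≈ 3645 m/s.
Stage 2: m₀ = 49,273 kg, m_f = 49,273 − 34,500 = 14,773 kg; Δv = 445×9.8×ln(3.335) = 4361.0×1.2046 ≈ 5253 m/s.
Stage 3: m₀ = 10,433 kg, m_f = 10,433 − 6,870 = 3,563 kg; Δv = 421×9.8×ln(2.928) = 4125.8×1.0744 ≈ 4433 m/s.
Total Δv = 3645 + 5253 + 4433 = 13331 m/s.

Δv ≈ 13300 m/s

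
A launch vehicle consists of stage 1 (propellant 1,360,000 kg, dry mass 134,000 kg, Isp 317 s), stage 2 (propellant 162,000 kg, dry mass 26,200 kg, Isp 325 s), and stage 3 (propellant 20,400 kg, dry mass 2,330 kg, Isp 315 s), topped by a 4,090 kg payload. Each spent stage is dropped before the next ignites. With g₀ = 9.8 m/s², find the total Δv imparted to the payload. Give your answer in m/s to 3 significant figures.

Ignition mass of stage 1 = 1,360,000+134,000 + 162,000+26,200 + 20,400+2,330 + 4,090 = 1,709,020 kg.
Stage 1: m₀ = 1,709,020 kg, m_f = 1,709,020 − 1,360,000 = 349,020 kg; Δv = 317×9.8×ln(4.897) = 3106.6×1.5885 ≈ 4935 m/s.
Stage 2: m₀ = 215,020 kg, m_f = 215,020 − 162,000 = 53,020 kg; Δv = 325×9.8×ln(4.055) = 3185.0×1.4001 ≈ 4459 m/s.
Stage 3: m₀ = 26,820 kg, m_f = 26,820 − 20,400 = 6,420 kg; Δv = 315×9.8×ln(4.178) = 3087.0×1.4297 ≈ 4414 m/s.
Total Δv = 4935 + 4459 + 4414 = 13808 m/s.

Δv ≈ 13800 m/s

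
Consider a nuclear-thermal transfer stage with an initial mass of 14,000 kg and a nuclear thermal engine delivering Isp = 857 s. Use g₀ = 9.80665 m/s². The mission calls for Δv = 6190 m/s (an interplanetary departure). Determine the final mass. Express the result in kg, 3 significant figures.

v_e = Isp · g₀ = 857 × 9.80665 = 8404.3 m/s.
m₀/m_f = exp(Δv / v_e) = exp(6190 / 8404.3) = exp(0.7365) = 2.0887.
m_f = m₀ / 2.0887 = 14,000 / 2.0887 = 6,702.73 kg.

final mass ≈ 6700 kg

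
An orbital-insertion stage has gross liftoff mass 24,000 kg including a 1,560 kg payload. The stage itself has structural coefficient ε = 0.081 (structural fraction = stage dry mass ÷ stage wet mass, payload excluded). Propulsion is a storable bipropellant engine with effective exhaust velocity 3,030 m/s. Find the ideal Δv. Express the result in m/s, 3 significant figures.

Δv ≈ 5940 m/s

Stage wet mass = m₀ − payload = 24,000 − 1,560 = 22,440 kg.
Stage dry mass = ε × stage wet mass = 0.081 × 22,440 = 1,817.64 kg.
Burnout mass m_f = stage dry + payload = 1,817.64 + 1,560 = 3,377.64 kg.
By the Tsiolkovsky rocket equation, Δv = v_e · ln(24,000/3,377.64) = 3030.0 × ln(7.106) = 3030.0 × 1.9609 ≈ 5941 m/s.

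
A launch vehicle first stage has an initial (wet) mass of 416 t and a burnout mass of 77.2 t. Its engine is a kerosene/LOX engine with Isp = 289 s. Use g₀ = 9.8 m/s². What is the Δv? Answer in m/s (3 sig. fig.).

Δv ≈ 4770 m/s

v_e = Isp · g₀ = 289 × 9.8 = 2832.2 m/s.
Rocket equation: Δv = v_e · ln(m₀/m_f) = 2832.2 × ln(5.389) = 2832.2 × 1.6843 ≈ 4770.2 m/s.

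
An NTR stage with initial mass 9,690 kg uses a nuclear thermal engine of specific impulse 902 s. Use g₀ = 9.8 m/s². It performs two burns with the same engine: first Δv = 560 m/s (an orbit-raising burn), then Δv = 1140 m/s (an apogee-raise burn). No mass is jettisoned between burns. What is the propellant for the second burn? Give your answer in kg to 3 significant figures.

v_e = Isp · g₀ = 902 × 9.8 = 8839.6 m/s.
After the first burn: m = 9690 × exp(−560/8839.6) = 9690 × 0.93861 = 9,095.13 kg.
After the second burn: m = 9,095.13 × exp(−1140/8839.6) = 9,095.13 × 0.87900 = 7,994.62 kg.
Second-burn propellant = 9,095.13 − 7,994.62 = 1,100.51 kg.

propellant for the second burn ≈ 1100 kg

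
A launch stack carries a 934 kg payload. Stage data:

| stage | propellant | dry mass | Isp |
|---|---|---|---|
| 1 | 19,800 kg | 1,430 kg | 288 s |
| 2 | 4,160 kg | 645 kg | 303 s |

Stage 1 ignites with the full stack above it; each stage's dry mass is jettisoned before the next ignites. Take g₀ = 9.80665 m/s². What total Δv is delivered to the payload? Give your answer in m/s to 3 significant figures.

Δv ≈ 7580 m/s

Ignition mass of stage 1 = 19,800+1,430 + 4,160+645 + 934 = 26,969 kg.
Stage 1: m₀ = 26,969 kg, m_f = 26,969 − 19,800 = 7,169 kg; Δv = 288×9.80665×ln(3.762) = 2824.3×1.3249 ≈ 3742 m/s.
Stage 2: m₀ = 5,739 kg, m_f = 5,739 − 4,160 = 1,579 kg; Δv = 303×9.80665×ln(3.635) = 2971.4×1.2905 ≈ 3835 m/s.
Total Δv = 3742 + 3835 = 7577 m/s.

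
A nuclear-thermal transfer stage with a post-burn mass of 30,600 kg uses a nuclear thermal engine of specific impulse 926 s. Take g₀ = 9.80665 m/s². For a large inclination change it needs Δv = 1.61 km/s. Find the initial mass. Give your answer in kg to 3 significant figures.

initial mass ≈ 36500 kg

v_e = Isp · g₀ = 926 × 9.80665 = 9081.0 m/s.
By the Tsiolkovsky rocket equation, m₀/m_f = exp(Δv / v_e) = exp(1610 / 9081.0) = exp(0.1773) = 1.1940.
m₀ = m_f × 1.1940 = 30,600 × 1.1940 = 36,536.4 kg.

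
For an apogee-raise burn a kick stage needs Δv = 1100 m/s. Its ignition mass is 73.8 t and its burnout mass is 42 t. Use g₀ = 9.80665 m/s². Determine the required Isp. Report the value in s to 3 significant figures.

Isp ≈ 199 s

ln(m₀/m_f) = ln(73800/42000) = ln(1.757) = 0.5637.
Using Δv = v_e ln(m₀/m_f): v_e = Δv / ln(m₀/m_f) = 1100 / 0.5637 = 1951.4 m/s.
Isp = v_e / g₀ = 1951.4 / 9.80665 = 199.0 s.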